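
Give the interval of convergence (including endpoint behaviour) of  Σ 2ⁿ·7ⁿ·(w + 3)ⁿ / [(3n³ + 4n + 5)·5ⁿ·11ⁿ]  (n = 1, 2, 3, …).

Ratio test: |a_{n+1}/a_n| = [(3n³ + 4n + 5)/(3(n+1)³ + 4(n+1) + 5)] · 2·7/(5·11) → 14/55 as n → ∞.
Hence the series converges for |w + 3| < 1/(14/55) = 55/14, so the radius of convergence is 55/14.
Endpoint w = 13/14: the terms are on the order of 1/n³, so the series converges absolutely by comparison with the p-series (p = 3 > 1).
Check w = -97/14: the terms are on the order of 1/n³, so the series converges absolutely by comparison with the p-series (p = 3 > 1).

[-97/14, 13/14]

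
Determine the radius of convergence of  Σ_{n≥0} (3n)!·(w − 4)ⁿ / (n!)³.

Apply the ratio test: |a_{n+1}| / |a_n| = (3n+1)·(3n+2)·(3n+3)/(n+1)³, which tends to 27 as n → ∞.
The series converges when 27 · |w − 4| < 1, giving R = 1/27.

R = 1/27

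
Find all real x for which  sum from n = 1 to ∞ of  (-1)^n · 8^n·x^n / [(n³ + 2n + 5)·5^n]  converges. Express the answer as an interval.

Apply the ratio test: |a_{n+1}| / |a_n| = [(n³ + 2n + 5)/((n+1)³ + 2(n+1) + 5)] · 8/5, which tends to 8/5 as n → ∞.
Thus R = 1/(8/5) = 5/8.
At x = 5/8: absolute convergence follows by limit comparison with Σ 1/n³.
When x = -5/8, the terms are on the order of 1/n³, so the series converges absolutely by comparison with the p-series (p = 3 > 1).

[-5/8, 5/8]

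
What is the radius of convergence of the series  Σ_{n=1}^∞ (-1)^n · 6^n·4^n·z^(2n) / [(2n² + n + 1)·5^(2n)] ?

R = 5√6/12

Apply the ratio test: |a_{n+1}| / |a_n| = [(2n² + n + 1)/(2(n+1)² + (n+1) + 1)] · 6·4/25, which tends to 24/25 as n → ∞.
Successive powers of z differ by 2, so the series converges when |z|² · 24/25 < 1, i.e. |z| < √(25/24). So R = 5√6/12.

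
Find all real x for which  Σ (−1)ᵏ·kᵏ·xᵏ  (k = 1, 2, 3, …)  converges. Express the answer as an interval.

Applying the root test, |a_k|^(1/k) = k → ∞.
Since the k-th root of |a_k| is unbounded, the series converges only at x = 0; R = 0.

{0}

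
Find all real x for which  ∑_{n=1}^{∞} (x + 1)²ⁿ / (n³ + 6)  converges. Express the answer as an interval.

The ratio of consecutive coefficients is (n³ + 6)/((n+1)³ + 6) → 1.
Writing y = (x + 1)², the series in y has radius 1, so |x + 1| < √(1) = 1 and R = 1.
At x = 0: the series is dominated by a constant times Σ 1/n³, which converges (p = 3 > 1).
Check x = -2: the series is dominated by a constant times Σ 1/n³, which converges (p = 3 > 1).

[-2, 0]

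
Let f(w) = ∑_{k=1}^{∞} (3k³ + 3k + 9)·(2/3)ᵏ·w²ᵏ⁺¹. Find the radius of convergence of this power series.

R = √6/2

By the ratio test, |a_{k+1}/a_k| = [(3(k+1)³ + 3(k+1) + 9)/(3k³ + 3k + 9)] · 2/3 → 2/3.
Writing y = w², the series in y has radius 3/2, so |w| < √(3/2) and R = √6/2.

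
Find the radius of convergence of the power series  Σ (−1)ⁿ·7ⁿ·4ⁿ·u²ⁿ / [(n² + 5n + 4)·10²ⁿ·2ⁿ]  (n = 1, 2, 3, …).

Apply the ratio test: |a_{n+1}| / |a_n| = [(n² + 5n + 4)/((n+1)² + 5(n+1) + 4)] · 7·4/(100·2), which tends to 7/50 as n → ∞.
Since the exponent of u increases by 2 each term, convergence requires |u|² < 50/7, hence R = 5√14/7.

R = 5√14/7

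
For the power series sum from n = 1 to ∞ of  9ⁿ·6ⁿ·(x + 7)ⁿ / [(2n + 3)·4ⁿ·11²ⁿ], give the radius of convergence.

R = 242/27

The ratio of consecutive coefficients is [(2n + 3)/(2(n+1) + 3)] · 9·6/(4·121) → 27/242.
The series converges when 27/242 · |x + 7| < 1, giving R = 242/27.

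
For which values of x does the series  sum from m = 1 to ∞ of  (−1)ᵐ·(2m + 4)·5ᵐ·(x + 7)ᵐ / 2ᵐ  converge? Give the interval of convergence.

The ratio of consecutive coefficients is [(2(m+1) + 4)/(2m + 4)] · 5/2 → 5/2.
Hence the series converges for |x + 7| < 1/(5/2) = 2/5, so the radius of convergence is 2/5.
Check x = -33/5: the m-th term does not approach 0; divergence by the term test.
When x = -37/5, the terms have absolute value of order m, which does not tend to 0, so the series diverges by the divergence test.

(-37/5, -33/5)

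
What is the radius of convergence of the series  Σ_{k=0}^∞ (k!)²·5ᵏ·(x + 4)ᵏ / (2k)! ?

Ratio test: |a_{k+1}/a_k| = (k+1)²/[(2k+1)·(2k+2)] · 5 → 5/4 as k → ∞.
Hence the series converges for |x + 4| < 1/(5/4) = 4/5, so the radius of convergence is 4/5.

R = 4/5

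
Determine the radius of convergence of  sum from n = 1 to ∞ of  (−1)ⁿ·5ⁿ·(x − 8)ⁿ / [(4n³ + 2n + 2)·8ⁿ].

Ratio test: |a_{n+1}/a_n| = [(4n³ + 2n + 2)/(4(n+1)³ + 2(n+1) + 2)] · 5/8 → 5/8 as n → ∞.
Thus R = 1/(5/8) = 8/5.

R = 8/5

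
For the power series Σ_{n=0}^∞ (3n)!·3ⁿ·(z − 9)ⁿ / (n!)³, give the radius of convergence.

The ratio of consecutive coefficients is (3n+1)·(3n+2)·(3n+3)/(n+1)³ · 3 → 81.
The series converges when 81 · |z − 9| < 1, giving R = 1/81.

R = 1/81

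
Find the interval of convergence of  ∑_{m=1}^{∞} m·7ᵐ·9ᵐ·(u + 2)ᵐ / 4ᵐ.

By the ratio test, |a_{m+1}/a_m| = [(m+1)/m] · 7·9/4 → 63/4.
Hence the series converges for |u + 2| < 1/(63/4) = 4/63, so the radius of convergence is 4/63.
When u = -122/63, the terms have absolute value of order m, which does not tend to 0, so the series diverges by the divergence test.
When u = -130/63, the terms do not tend to 0, so the series diverges.

(-130/63, -122/63)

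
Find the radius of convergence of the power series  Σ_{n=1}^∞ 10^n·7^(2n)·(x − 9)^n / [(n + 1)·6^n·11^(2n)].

R = 363/245

Ratio test: |a_{n+1}/a_n| = [(n + 1)/((n+1) + 1)] · 10·49/(6·121) → 245/363 as n → ∞.
Convergence for |x − 9| · 245/363 < 1, i.e. |x − 9| < 363/245. So R = 363/245.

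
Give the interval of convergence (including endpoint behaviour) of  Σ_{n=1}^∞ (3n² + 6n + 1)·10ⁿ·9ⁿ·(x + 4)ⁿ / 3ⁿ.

(-121/30, -119/30)

By the ratio test, |a_{n+1}/a_n| = [(3(n+1)² + 6(n+1) + 1)/(3n² + 6n + 1)] · 10·9/3 → 30.
The series converges when 30 · |x + 4| < 1, giving R = 1/30.
When x = -119/30, the n-th term does not approach 0; divergence by the term test.
At x = -121/30: the n-th term does not approach 0; divergence by the term test.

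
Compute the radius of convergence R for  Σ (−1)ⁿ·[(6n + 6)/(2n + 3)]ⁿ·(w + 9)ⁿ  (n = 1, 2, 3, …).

By the Cauchy root test, |a_n|^(1/n) = (6n + 6)/(2n + 3) → 3.
Thus R = 1/(3) = 1/3.

R = 1/3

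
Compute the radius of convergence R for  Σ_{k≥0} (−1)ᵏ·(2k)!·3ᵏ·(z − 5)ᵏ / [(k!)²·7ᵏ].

Apply the ratio test: |a_{k+1}| / |a_k| = (2k+1)·(2k+2)/(k+1)² · 3/7, which tends to 12/7 as k → ∞.
Hence the series converges for |z − 5| < 1/(12/7) = 7/12, so the radius of convergence is 7/12.

R = 7/12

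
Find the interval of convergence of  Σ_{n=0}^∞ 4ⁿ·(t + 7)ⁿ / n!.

(−∞, ∞)

The ratio of consecutive coefficients is 4 · 1/(n+1) → 0.
The limit is 0, so the series converges for all t; R = ∞.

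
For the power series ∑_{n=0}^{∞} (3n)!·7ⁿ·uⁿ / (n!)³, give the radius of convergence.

R = 1/189

By the ratio test, |a_{n+1}/a_n| = (3n+1)·(3n+2)·(3n+3)/(n+1)³ · 7 → 189.
Convergence for |u| · 189 < 1, i.e. |u| < 1/189. So R = 1/189.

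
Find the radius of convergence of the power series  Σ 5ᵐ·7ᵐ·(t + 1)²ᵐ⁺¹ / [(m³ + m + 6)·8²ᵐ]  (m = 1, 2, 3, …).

R = 8√35/35

Ratio test: |a_{m+1}/a_m| = [(m³ + m + 6)/((m+1)³ + (m+1) + 6)] · 5·7/64 → 35/64 as m → ∞.
Since the exponent of (t + 1) increases by 2 each term, convergence requires |t + 1|² < 64/35, hence R = 8√35/35.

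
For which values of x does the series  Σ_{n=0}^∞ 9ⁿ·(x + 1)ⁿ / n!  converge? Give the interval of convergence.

(−∞, ∞)

By the ratio test, |a_{n+1}/a_n| = 9 · 1/(n+1) → 0.
The limit is 0, so the series converges for all x; R = ∞.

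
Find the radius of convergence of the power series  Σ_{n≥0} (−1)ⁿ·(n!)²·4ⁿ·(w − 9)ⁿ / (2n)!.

By the ratio test, |a_{n+1}/a_n| = (n+1)²/[(2n+1)·(2n+2)] · 4 → 1.
Convergence for |w − 9| < 1, so R = 1.

R = 1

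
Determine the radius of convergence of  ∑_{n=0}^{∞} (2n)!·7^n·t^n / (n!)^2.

Ratio test: |a_{n+1}/a_n| = (2n+1)·(2n+2)/(n+1)² · 7 → 28 as n → ∞.
Hence the series converges for |t| < 1/(28) = 1/28, so the radius of convergence is 1/28.

R = 1/28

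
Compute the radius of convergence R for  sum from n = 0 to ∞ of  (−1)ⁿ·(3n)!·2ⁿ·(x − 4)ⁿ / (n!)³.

R = 1/54

By the ratio test, |a_{n+1}/a_n| = (3n+1)·(3n+2)·(3n+3)/(n+1)³ · 2 → 54.
Thus R = 1/(54) = 1/54.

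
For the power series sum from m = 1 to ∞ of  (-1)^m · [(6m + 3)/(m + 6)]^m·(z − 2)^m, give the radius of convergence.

Applying the root test, |a_m|^(1/m) = (6m + 3)/(m + 6) → 6.
Hence the series converges for |z − 2| < 1/(6) = 1/6, so the radius of convergence is 1/6.

R = 1/6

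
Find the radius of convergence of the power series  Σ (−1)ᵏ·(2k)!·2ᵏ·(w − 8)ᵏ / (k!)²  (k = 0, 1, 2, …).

Apply the ratio test: |a_{k+1}| / |a_k| = (2k+1)·(2k+2)/(k+1)² · 2, which tends to 8 as k → ∞.
The series converges when 8 · |w − 8| < 1, giving R = 1/8.

R = 1/8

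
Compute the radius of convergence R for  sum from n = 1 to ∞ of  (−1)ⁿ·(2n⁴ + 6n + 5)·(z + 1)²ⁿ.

R = 1

By the ratio test, |a_{n+1}/a_n| = (2(n+1)⁴ + 6(n+1) + 5)/(2n⁴ + 6n + 5) → 1.
Since the exponent of (z + 1) increases by 2 each term, convergence requires |z + 1|² < 1, hence R = 1.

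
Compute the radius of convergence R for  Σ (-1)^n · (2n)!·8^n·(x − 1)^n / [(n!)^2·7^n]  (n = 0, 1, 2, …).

By the ratio test, |a_{n+1}/a_n| = (2n+1)·(2n+2)/(n+1)² · 8/7 → 32/7.
Hence the series converges for |x − 1| < 1/(32/7) = 7/32, so the radius of convergence is 7/32.

R = 7/32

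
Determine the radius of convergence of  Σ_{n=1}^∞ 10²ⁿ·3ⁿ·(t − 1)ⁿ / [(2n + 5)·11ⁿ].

R = 11/300

The ratio of consecutive coefficients is [(2n + 5)/(2(n+1) + 5)] · 100·3/11 → 300/11.
Thus R = 1/(300/11) = 11/300.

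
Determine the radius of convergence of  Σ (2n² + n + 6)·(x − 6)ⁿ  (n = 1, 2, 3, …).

R = 1

By the ratio test, |a_{n+1}/a_n| = (2(n+1)² + (n+1) + 6)/(2n² + n + 6) → 1.
So the series converges when |x − 6| < 1 and diverges when |x − 6| > 1; R = 1.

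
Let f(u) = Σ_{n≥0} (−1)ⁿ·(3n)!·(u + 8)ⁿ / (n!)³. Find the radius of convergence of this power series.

Ratio test: |a_{n+1}/a_n| = (3n+1)·(3n+2)·(3n+3)/(n+1)³ → 27 as n → ∞.
The series converges when 27 · |u + 8| < 1, giving R = 1/27.

R = 1/27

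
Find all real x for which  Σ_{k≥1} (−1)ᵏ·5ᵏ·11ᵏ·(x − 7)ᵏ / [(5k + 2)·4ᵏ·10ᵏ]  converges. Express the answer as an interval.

The ratio of consecutive coefficients is [(5k + 2)/(5(k+1) + 2)] · 5·11/(4·10) → 11/8.
Thus R = 1/(11/8) = 8/11.
When x = 85/11, the terms alternate in sign and decrease monotonically to 0 in absolute value (size ~ c/k), so the alternating series test gives convergence.
Check x = 69/11: the terms are asymptotic to a nonzero constant times 1/k, so the series diverges by limit comparison with Σ 1/k.

(69/11, 85/11]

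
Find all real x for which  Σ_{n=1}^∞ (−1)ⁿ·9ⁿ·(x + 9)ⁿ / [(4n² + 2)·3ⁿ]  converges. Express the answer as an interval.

Ratio test: |a_{n+1}/a_n| = [(4n² + 2)/(4(n+1)² + 2)] · 9/3 → 3 as n → ∞.
Hence the series converges for |x + 9| < 1/(3) = 1/3, so the radius of convergence is 1/3.
At x = -26/3: the series is dominated by a constant times Σ 1/n², which converges (p = 2 > 1).
When x = -28/3, the terms are on the order of 1/n², so the series converges absolutely by comparison with the p-series (p = 2 > 1).

[-28/3, -26/3]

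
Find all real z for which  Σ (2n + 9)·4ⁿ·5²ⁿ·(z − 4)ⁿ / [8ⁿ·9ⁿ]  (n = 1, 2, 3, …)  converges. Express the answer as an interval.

(82/25, 118/25)

The ratio of consecutive coefficients is [(2(n+1) + 9)/(2n + 9)] · 4·25/(8·9) → 25/18.
Hence the series converges for |z − 4| < 1/(25/18) = 18/25, so the radius of convergence is 18/25.
Endpoint z = 118/25: the terms have absolute value of order n, which does not tend to 0, so the series diverges by the divergence test.
Endpoint z = 82/25: the terms have absolute value of order n, which does not tend to 0, so the series diverges by the divergence test.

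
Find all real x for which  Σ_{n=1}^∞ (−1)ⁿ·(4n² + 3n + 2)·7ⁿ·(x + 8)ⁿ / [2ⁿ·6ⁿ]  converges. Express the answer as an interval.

(-68/7, -44/7)

By the ratio test, |a_{n+1}/a_n| = [(4(n+1)² + 3(n+1) + 2)/(4n² + 3n + 2)] · 7/(2·6) → 7/12.
Convergence for |x + 8| · 7/12 < 1, i.e. |x + 8| < 12/7. So R = 12/7.
Check x = -44/7: the n-th term does not approach 0; divergence by the term test.
Endpoint x = -68/7: the n-th term does not approach 0; divergence by the term test.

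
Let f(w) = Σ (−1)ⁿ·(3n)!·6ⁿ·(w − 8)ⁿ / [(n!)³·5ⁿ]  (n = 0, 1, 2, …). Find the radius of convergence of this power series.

Ratio test: |a_{n+1}/a_n| = (3n+1)·(3n+2)·(3n+3)/(n+1)³ · 6/5 → 162/5 as n → ∞.
Thus R = 1/(162/5) = 5/162.

R = 5/162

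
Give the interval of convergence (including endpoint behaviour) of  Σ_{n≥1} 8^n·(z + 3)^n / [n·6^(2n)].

The ratio of consecutive coefficients is [n/(n+1)] · 8/36 → 2/9.
The series converges when 2/9 · |z + 3| < 1, giving R = 9/2.
Check z = 3/2: the terms are asymptotic to a nonzero constant times 1/n, so the series diverges by limit comparison with Σ 1/n.
Endpoint z = -15/2: convergence follows from the alternating series test (terms decrease monotonically to 0).

[-15/2, 3/2)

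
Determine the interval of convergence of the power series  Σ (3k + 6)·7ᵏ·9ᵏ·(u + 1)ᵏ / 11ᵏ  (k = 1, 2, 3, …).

(-74/63, -52/63)

By the ratio test, |a_{k+1}/a_k| = [(3(k+1) + 6)/(3k + 6)] · 7·9/11 → 63/11.
Convergence for |u + 1| · 63/11 < 1, i.e. |u + 1| < 11/63. So R = 11/63.
When u = -52/63, the terms do not tend to 0, so the series diverges.
At u = -74/63: the k-th term does not approach 0; divergence by the term test.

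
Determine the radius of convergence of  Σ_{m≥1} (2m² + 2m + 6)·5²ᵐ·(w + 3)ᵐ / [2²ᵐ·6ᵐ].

R = 24/25

The ratio of consecutive coefficients is [(2(m+1)² + 2(m+1) + 6)/(2m² + 2m + 6)] · 25/(4·6) → 25/24.
Hence the series converges for |w + 3| < 1/(25/24) = 24/25, so the radius of convergence is 24/25.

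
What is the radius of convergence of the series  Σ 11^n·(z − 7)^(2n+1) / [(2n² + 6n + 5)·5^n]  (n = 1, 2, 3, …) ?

Apply the ratio test: |a_{n+1}| / |a_n| = [(2n² + 6n + 5)/(2(n+1)² + 6(n+1) + 5)] · 11/5, which tends to 11/5 as n → ∞.
Successive powers of (z − 7) differ by 2, so the series converges when |z − 7|² · 11/5 < 1, i.e. |z − 7| < √(5/11). So R = √55/11.

R = √55/11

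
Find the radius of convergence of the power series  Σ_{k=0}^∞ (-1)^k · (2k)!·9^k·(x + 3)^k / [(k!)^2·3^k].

By the ratio test, |a_{k+1}/a_k| = (2k+1)·(2k+2)/(k+1)² · 9/3 → 12.
The series converges when 12 · |x + 3| < 1, giving R = 1/12.

R = 1/12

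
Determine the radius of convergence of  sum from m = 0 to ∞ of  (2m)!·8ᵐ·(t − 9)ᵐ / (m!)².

Apply the ratio test: |a_{m+1}| / |a_m| = (2m+1)·(2m+2)/(m+1)² · 8, which tends to 32 as m → ∞.
Hence the series converges for |t − 9| < 1/(32) = 1/32, so the radius of convergence is 1/32.

R = 1/32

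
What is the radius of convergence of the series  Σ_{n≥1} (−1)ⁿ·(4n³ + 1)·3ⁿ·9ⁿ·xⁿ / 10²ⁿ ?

R = 100/27

Apply the ratio test: |a_{n+1}| / |a_n| = [(4(n+1)³ + 1)/(4n³ + 1)] · 3·9/100, which tends to 27/100 as n → ∞.
Thus R = 1/(27/100) = 100/27.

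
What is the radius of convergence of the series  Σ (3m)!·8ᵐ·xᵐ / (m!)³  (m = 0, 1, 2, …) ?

R = 1/216

Ratio test: |a_{m+1}/a_m| = (3m+1)·(3m+2)·(3m+3)/(m+1)³ · 8 → 216 as m → ∞.
Hence the series converges for |x| < 1/(216) = 1/216, so the radius of convergence is 1/216.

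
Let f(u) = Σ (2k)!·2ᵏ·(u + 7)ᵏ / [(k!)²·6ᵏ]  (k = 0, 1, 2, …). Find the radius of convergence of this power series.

Apply the ratio test: |a_{k+1}| / |a_k| = (2k+1)·(2k+2)/(k+1)² · 2/6, which tends to 4/3 as k → ∞.
Convergence for |u + 7| · 4/3 < 1, i.e. |u + 7| < 3/4. So R = 3/4.

R = 3/4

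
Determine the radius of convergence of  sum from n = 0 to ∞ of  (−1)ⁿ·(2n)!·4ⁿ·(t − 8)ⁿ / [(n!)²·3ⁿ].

The ratio of consecutive coefficients is (2n+1)·(2n+2)/(n+1)² · 4/3 → 16/3.
The series converges when 16/3 · |t − 8| < 1, giving R = 3/16.

R = 3/16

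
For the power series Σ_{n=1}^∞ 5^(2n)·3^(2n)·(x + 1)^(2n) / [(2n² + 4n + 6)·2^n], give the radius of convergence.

By the ratio test, |a_{n+1}/a_n| = [(2n² + 4n + 6)/(2(n+1)² + 4(n+1) + 6)] · 25·9/2 → 225/2.
Successive powers of (x + 1) differ by 2, so the series converges when |x + 1|² · 225/2 < 1, i.e. |x + 1| < √(2/225). So R = √2/15.

R = √2/15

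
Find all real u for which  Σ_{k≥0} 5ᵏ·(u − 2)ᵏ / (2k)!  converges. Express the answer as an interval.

(−∞, ∞)

By the ratio test, |a_{k+1}/a_k| = 5 · 1/[(2k+1)·(2k+2)] → 0.
The ratio tends to 0 regardless of u, hence R = ∞.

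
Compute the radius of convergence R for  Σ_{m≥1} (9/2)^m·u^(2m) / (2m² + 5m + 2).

Ratio test: |a_{m+1}/a_m| = [(2m² + 5m + 2)/(2(m+1)² + 5(m+1) + 2)] · 9/2 → 9/2 as m → ∞.
Writing y = u², the series in y has radius 2/9, so |u| < √(2/9) and R = √2/3.

R = √2/3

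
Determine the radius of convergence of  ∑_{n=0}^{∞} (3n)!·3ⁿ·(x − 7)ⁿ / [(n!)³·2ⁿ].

The ratio of consecutive coefficients is (3n+1)·(3n+2)·(3n+3)/(n+1)³ · 3/2 → 81/2.
Hence the series converges for |x − 7| < 1/(81/2) = 2/81, so the radius of convergence is 2/81.

R = 2/81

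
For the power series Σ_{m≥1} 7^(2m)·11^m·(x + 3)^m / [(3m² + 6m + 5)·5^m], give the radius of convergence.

R = 5/539

By the ratio test, |a_{m+1}/a_m| = [(3m² + 6m + 5)/(3(m+1)² + 6(m+1) + 5)] · 49·11/5 → 539/5.
Hence the series converges for |x + 3| < 1/(539/5) = 5/539, so the radius of convergence is 5/539.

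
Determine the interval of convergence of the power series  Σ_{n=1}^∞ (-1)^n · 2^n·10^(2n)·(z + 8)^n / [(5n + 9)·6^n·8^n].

(-206/25, -194/25]

By the ratio test, |a_{n+1}/a_n| = [(5n + 9)/(5(n+1) + 9)] · 2·100/(6·8) → 25/6.
Hence the series converges for |z + 8| < 1/(25/6) = 6/25, so the radius of convergence is 6/25.
Check z = -194/25: the terms alternate in sign and decrease monotonically to 0 in absolute value (size ~ c/n), so the alternating series test gives convergence.
At z = -206/25: the terms are asymptotic to a nonzero constant times 1/n, so the series diverges by limit comparison with Σ 1/n.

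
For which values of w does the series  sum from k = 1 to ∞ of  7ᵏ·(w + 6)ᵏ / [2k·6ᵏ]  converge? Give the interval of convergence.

[-48/7, -36/7)

By the ratio test, |a_{k+1}/a_k| = [2k/2(k+1)] · 7/6 → 7/6.
The series converges when 7/6 · |w + 6| < 1, giving R = 6/7.
Endpoint w = -36/7: comparison with the harmonic series Σ 1/k shows the series diverges.
At w = -48/7: an alternating series whose terms decrease to 0 in absolute value, so it converges by the Leibniz criterion.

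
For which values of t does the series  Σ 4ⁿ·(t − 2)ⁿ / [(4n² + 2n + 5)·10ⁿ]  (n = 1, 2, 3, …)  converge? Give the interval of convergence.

Apply the ratio test: |a_{n+1}| / |a_n| = [(4n² + 2n + 5)/(4(n+1)² + 2(n+1) + 5)] · 4/10, which tends to 2/5 as n → ∞.
Convergence for |t − 2| · 2/5 < 1, i.e. |t − 2| < 5/2. So R = 5/2.
Endpoint t = 9/2: absolute convergence follows by limit comparison with Σ 1/n².
At t = -1/2: absolute convergence follows by limit comparison with Σ 1/n².

[-1/2, 9/2]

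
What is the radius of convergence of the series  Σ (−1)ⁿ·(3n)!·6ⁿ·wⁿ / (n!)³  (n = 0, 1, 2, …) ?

Ratio test: |a_{n+1}/a_n| = (3n+1)·(3n+2)·(3n+3)/(n+1)³ · 6 → 162 as n → ∞.
The series converges when 162 · |w| < 1, giving R = 1/162.

R = 1/162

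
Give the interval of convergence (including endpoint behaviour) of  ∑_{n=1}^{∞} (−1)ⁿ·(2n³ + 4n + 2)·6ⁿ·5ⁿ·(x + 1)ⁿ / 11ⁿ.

The ratio of consecutive coefficients is [(2(n+1)³ + 4(n+1) + 2)/(2n³ + 4n + 2)] · 6·5/11 → 30/11.
Thus R = 1/(30/11) = 11/30.
When x = -19/30, the n-th term does not approach 0; divergence by the term test.
At x = -41/30: the terms do not tend to 0, so the series diverges.

(-41/30, -19/30)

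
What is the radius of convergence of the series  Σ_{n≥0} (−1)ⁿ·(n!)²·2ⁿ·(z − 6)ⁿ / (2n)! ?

R = 2

Ratio test: |a_{n+1}/a_n| = (n+1)²/[(2n+1)·(2n+2)] · 2 → 1/2 as n → ∞.
Thus R = 1/(1/2) = 2.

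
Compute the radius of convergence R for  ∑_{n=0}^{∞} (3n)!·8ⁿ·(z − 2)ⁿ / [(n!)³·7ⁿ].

R = 7/216

Apply the ratio test: |a_{n+1}| / |a_n| = (3n+1)·(3n+2)·(3n+3)/(n+1)³ · 8/7, which tends to 216/7 as n → ∞.
Thus R = 1/(216/7) = 7/216.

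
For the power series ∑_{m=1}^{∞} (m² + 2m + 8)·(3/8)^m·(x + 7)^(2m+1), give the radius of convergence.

Ratio test: |a_{m+1}/a_m| = [((m+1)² + 2(m+1) + 8)/(m² + 2m + 8)] · 3/8 → 3/8 as m → ∞.
Successive powers of (x + 7) differ by 2, so the series converges when |x + 7|² · 3/8 < 1, i.e. |x + 7| < √(8/3). So R = 2√6/3.

R = 2√6/3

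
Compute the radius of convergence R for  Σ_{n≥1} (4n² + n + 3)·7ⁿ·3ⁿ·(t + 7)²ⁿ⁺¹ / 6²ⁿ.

The ratio of consecutive coefficients is [(4(n+1)² + (n+1) + 3)/(4n² + n + 3)] · 7·3/36 → 7/12.
Writing y = (t + 7)², the series in y has radius 12/7, so |t + 7| < √(12/7) and R = 2√21/7.

R = 2√21/7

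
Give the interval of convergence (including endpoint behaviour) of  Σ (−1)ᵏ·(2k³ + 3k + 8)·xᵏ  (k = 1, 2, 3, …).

The ratio of consecutive coefficients is (2(k+1)³ + 3(k+1) + 8)/(2k³ + 3k + 8) → 1.
Convergence for |x| < 1, so R = 1.
Endpoint x = 1: the terms do not tend to 0, so the series diverges.
When x = -1, the k-th term does not approach 0; divergence by the term test.

(-1, 1)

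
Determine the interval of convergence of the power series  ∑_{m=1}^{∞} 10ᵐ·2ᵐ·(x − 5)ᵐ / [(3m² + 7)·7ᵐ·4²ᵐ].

[-3/5, 53/5]

The ratio of consecutive coefficients is [(3m² + 7)/(3(m+1)² + 7)] · 10·2/(7·16) → 5/28.
The series converges when 5/28 · |x − 5| < 1, giving R = 28/5.
Endpoint x = 53/5: the terms are on the order of 1/m², so the series converges absolutely by comparison with the p-series (p = 2 > 1).
Endpoint x = -3/5: the terms are on the order of 1/m², so the series converges absolutely by comparison with the p-series (p = 2 > 1).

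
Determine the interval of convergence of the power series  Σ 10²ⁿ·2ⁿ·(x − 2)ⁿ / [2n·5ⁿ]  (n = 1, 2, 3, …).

Ratio test: |a_{n+1}/a_n| = [2n/2(n+1)] · 100·2/5 → 40 as n → ∞.
Convergence for |x − 2| · 40 < 1, i.e. |x − 2| < 1/40. So R = 1/40.
When x = 81/40, comparison with the harmonic series Σ 1/n shows the series diverges.
At x = 79/40: convergence follows from the alternating series test (terms decrease monotonically to 0).

[79/40, 81/40)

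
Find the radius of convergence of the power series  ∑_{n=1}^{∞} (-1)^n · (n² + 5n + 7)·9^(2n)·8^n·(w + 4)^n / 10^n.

R = 5/324

Ratio test: |a_{n+1}/a_n| = [((n+1)² + 5(n+1) + 7)/(n² + 5n + 7)] · 81·8/10 → 324/5 as n → ∞.
Convergence for |w + 4| · 324/5 < 1, i.e. |w + 4| < 5/324. So R = 5/324.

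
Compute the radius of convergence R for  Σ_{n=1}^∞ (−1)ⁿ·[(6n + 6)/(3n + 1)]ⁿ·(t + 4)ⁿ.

R = 1/2

Root test: |a_n|^(1/n) = (6n + 6)/(3n + 1) → 2.
Hence the series converges for |t + 4| < 1/(2) = 1/2, so the radius of convergence is 1/2.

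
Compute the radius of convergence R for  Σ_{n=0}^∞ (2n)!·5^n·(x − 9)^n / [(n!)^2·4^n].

R = 1/5

Apply the ratio test: |a_{n+1}| / |a_n| = (2n+1)·(2n+2)/(n+1)² · 5/4, which tends to 5 as n → ∞.
The series converges when 5 · |x − 9| < 1, giving R = 1/5.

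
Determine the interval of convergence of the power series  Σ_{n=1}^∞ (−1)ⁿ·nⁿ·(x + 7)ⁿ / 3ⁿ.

Applying the root test, |a_n|^(1/n) = n/3 → ∞.
Since the n-th root of |a_n| is unbounded, the series converges only at x = -7; R = 0.

{-7}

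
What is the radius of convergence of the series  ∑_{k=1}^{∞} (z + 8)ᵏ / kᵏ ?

Applying the root test, |a_k|^(1/k) = 1/k → 0.
Since the k-th root of |a_k| tends to 0, the series converges for all real z; R = ∞.

R = ∞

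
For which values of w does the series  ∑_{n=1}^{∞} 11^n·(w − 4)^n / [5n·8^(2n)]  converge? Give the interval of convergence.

By the ratio test, |a_{n+1}/a_n| = [5n/5(n+1)] · 11/64 → 11/64.
Convergence for |w − 4| · 11/64 < 1, i.e. |w − 4| < 64/11. So R = 64/11.
At w = 108/11: comparison with the harmonic series Σ 1/n shows the series diverges.
When w = -20/11, an alternating series whose terms decrease to 0 in absolute value, so it converges by the Leibniz criterion.

[-20/11, 108/11)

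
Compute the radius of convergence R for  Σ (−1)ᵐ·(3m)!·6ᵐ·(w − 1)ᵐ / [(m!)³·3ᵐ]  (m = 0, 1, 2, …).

R = 1/54

The ratio of consecutive coefficients is (3m+1)·(3m+2)·(3m+3)/(m+1)³ · 6/3 → 54.
The series converges when 54 · |w − 1| < 1, giving R = 1/54.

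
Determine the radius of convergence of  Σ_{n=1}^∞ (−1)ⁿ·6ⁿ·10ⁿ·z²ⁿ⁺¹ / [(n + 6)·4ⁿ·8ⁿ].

R = 2√30/15

Ratio test: |a_{n+1}/a_n| = [(n + 6)/((n+1) + 6)] · 6·10/(4·8) → 15/8 as n → ∞.
Writing y = z², the series in y has radius 8/15, so |z| < √(8/15) and R = 2√30/15.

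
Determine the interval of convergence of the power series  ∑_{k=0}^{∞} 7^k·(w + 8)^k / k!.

By the ratio test, |a_{k+1}/a_k| = 7 · 1/(k+1) → 0.
The ratio tends to 0 regardless of w, hence R = ∞.

(−∞, ∞)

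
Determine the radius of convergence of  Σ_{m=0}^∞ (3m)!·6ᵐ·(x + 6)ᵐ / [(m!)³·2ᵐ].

R = 1/81

The ratio of consecutive coefficients is (3m+1)·(3m+2)·(3m+3)/(m+1)³ · 6/2 → 81.
Convergence for |x + 6| · 81 < 1, i.e. |x + 6| < 1/81. So R = 1/81.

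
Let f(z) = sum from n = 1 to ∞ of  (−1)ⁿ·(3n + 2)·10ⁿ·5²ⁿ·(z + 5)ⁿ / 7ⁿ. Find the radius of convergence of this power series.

R = 7/250

Apply the ratio test: |a_{n+1}| / |a_n| = [(3(n+1) + 2)/(3n + 2)] · 10·25/7, which tends to 250/7 as n → ∞.
Thus R = 1/(250/7) = 7/250.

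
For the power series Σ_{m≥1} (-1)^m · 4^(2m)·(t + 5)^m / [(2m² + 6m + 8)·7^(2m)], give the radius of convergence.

Apply the ratio test: |a_{m+1}| / |a_m| = [(2m² + 6m + 8)/(2(m+1)² + 6(m+1) + 8)] · 16/49, which tends to 16/49 as m → ∞.
Convergence for |t + 5| · 16/49 < 1, i.e. |t + 5| < 49/16. So R = 49/16.

R = 49/16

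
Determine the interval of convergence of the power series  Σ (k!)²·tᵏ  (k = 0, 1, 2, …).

{0}

By the ratio test, |a_{k+1}/a_k| = (k+1)² → ∞.
The ratio grows without bound, so the series diverges whenever t ≠ 0; it converges only at t = 0. R = 0.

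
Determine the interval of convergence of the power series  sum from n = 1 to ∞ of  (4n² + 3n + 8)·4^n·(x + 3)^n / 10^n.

Apply the ratio test: |a_{n+1}| / |a_n| = [(4(n+1)² + 3(n+1) + 8)/(4n² + 3n + 8)] · 4/10, which tends to 2/5 as n → ∞.
The series converges when 2/5 · |x + 3| < 1, giving R = 5/2.
Check x = -1/2: the n-th term does not approach 0; divergence by the term test.
At x = -11/2: the terms have absolute value of order n², which does not tend to 0, so the series diverges by the divergence test.

(-11/2, -1/2)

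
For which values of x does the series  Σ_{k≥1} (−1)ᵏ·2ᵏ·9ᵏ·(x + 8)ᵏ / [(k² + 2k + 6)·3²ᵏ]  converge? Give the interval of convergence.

Ratio test: |a_{k+1}/a_k| = [(k² + 2k + 6)/((k+1)² + 2(k+1) + 6)] · 2·9/9 → 2 as k → ∞.
Thus R = 1/(2) = 1/2.
Check x = -15/2: absolute convergence follows by limit comparison with Σ 1/k².
Check x = -17/2: the series is dominated by a constant times Σ 1/k², which converges (p = 2 > 1).

[-17/2, -15/2]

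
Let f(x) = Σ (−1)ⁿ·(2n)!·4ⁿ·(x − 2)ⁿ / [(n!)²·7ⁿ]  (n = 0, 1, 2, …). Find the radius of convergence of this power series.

The ratio of consecutive coefficients is (2n+1)·(2n+2)/(n+1)² · 4/7 → 16/7.
The series converges when 16/7 · |x − 2| < 1, giving R = 7/16.

R = 7/16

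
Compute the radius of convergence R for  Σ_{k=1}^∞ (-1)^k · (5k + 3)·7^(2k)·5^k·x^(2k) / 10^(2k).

R = 2√5/7

The ratio of consecutive coefficients is [(5(k+1) + 3)/(5k + 3)] · 49·5/100 → 49/20.
Writing y = x², the series in y has radius 20/49, so |x| < √(20/49) and R = 2√5/7.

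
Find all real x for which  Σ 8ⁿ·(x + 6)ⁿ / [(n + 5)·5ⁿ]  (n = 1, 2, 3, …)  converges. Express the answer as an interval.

[-53/8, -43/8)

Apply the ratio test: |a_{n+1}| / |a_n| = [(n + 5)/((n+1) + 5)] · 8/5, which tends to 8/5 as n → ∞.
The series converges when 8/5 · |x + 6| < 1, giving R = 5/8.
Check x = -43/8: the terms are asymptotic to a nonzero constant times 1/n, so the series diverges by limit comparison with Σ 1/n.
Check x = -53/8: convergence follows from the alternating series test (terms decrease monotonically to 0).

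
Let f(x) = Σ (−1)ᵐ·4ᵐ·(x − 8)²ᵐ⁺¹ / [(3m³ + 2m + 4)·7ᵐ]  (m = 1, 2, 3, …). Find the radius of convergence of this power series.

R = √7/2

By the ratio test, |a_{m+1}/a_m| = [(3m³ + 2m + 4)/(3(m+1)³ + 2(m+1) + 4)] · 4/7 → 4/7.
Since the exponent of (x − 8) increases by 2 each term, convergence requires |x − 8|² < 7/4, hence R = √7/2.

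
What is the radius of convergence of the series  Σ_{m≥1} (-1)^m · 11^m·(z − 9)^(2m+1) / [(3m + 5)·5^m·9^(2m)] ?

By the ratio test, |a_{m+1}/a_m| = [(3m + 5)/(3(m+1) + 5)] · 11/(5·81) → 11/405.
Writing y = (z − 9)², the series in y has radius 405/11, so |z − 9| < √(405/11) and R = 9√55/11.

R = 9√55/11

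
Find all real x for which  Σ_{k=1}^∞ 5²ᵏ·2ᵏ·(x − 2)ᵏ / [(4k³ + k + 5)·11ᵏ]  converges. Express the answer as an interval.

By the ratio test, |a_{k+1}/a_k| = [(4k³ + k + 5)/(4(k+1)³ + (k+1) + 5)] · 25·2/11 → 50/11.
The series converges when 50/11 · |x − 2| < 1, giving R = 11/50.
Check x = 111/50: the terms are on the order of 1/k³, so the series converges absolutely by comparison with the p-series (p = 3 > 1).
At x = 89/50: absolute convergence follows by limit comparison with Σ 1/k³.

[89/50, 111/50]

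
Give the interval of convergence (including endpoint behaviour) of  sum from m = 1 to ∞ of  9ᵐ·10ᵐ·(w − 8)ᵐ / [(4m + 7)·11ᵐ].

Apply the ratio test: |a_{m+1}| / |a_m| = [(4m + 7)/(4(m+1) + 7)] · 9·10/11, which tends to 90/11 as m → ∞.
Thus R = 1/(90/11) = 11/90.
When w = 731/90, the terms are asymptotic to a nonzero constant times 1/m, so the series diverges by limit comparison with Σ 1/m.
Check w = 709/90: an alternating series whose terms decrease to 0 in absolute value, so it converges by the Leibniz criterion.

[709/90, 731/90)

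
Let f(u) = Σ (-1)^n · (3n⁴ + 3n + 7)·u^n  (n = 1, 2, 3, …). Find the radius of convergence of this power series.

By the ratio test, |a_{n+1}/a_n| = (3(n+1)⁴ + 3(n+1) + 7)/(3n⁴ + 3n + 7) → 1.
So the series converges when |u| < 1 and diverges when |u| > 1; R = 1.

R = 1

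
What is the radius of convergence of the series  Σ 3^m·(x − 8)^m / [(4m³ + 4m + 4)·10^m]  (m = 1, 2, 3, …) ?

By the ratio test, |a_{m+1}/a_m| = [(4m³ + 4m + 4)/(4(m+1)³ + 4(m+1) + 4)] · 3/10 → 3/10.
Thus R = 1/(3/10) = 10/3.

R = 10/3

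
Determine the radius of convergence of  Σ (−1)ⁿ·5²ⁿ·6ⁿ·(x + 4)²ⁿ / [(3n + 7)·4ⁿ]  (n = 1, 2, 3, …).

R = √6/15

Ratio test: |a_{n+1}/a_n| = [(3n + 7)/(3(n+1) + 7)] · 25·6/4 → 75/2 as n → ∞.
Successive powers of (x + 4) differ by 2, so the series converges when |x + 4|² · 75/2 < 1, i.e. |x + 4| < √(2/75). So R = √6/15.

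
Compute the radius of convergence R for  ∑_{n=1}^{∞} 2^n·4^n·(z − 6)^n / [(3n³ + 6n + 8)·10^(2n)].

By the ratio test, |a_{n+1}/a_n| = [(3n³ + 6n + 8)/(3(n+1)³ + 6(n+1) + 8)] · 2·4/100 → 2/25.
Thus R = 1/(2/25) = 25/2.

R = 25/2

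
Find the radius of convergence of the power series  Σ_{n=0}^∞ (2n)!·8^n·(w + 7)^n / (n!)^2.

Ratio test: |a_{n+1}/a_n| = (2n+1)·(2n+2)/(n+1)² · 8 → 32 as n → ∞.
Hence the series converges for |w + 7| < 1/(32) = 1/32, so the radius of convergence is 1/32.

R = 1/32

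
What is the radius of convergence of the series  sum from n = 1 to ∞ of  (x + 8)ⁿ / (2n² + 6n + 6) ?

R = 1

Apply the ratio test: |a_{n+1}| / |a_n| = (2n² + 6n + 6)/(2(n+1)² + 6(n+1) + 6), which tends to 1 as n → ∞.
Convergence for |x + 8| < 1, so R = 1.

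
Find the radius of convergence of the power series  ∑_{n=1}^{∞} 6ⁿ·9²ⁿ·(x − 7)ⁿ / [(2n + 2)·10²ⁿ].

R = 50/243

Apply the ratio test: |a_{n+1}| / |a_n| = [(2n + 2)/(2(n+1) + 2)] · 6·81/100, which tends to 243/50 as n → ∞.
Hence the series converges for |x − 7| < 1/(243/50) = 50/243, so the radius of convergence is 50/243.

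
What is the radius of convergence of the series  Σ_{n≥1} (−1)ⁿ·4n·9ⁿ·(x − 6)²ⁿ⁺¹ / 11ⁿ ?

R = √11/3

By the ratio test, |a_{n+1}/a_n| = [4(n+1)/4n] · 9/11 → 9/11.
Writing y = (x − 6)², the series in y has radius 11/9, so |x − 6| < √(11/9) and R = √11/3.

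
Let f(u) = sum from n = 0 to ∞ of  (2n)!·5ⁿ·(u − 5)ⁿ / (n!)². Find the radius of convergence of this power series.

R = 1/20

The ratio of consecutive coefficients is (2n+1)·(2n+2)/(n+1)² · 5 → 20.
Hence the series converges for |u − 5| < 1/(20) = 1/20, so the radius of convergence is 1/20.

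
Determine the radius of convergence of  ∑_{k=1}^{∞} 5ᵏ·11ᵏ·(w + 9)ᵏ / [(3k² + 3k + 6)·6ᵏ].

The ratio of consecutive coefficients is [(3k² + 3k + 6)/(3(k+1)² + 3(k+1) + 6)] · 5·11/6 → 55/6.
Thus R = 1/(55/6) = 6/55.

R = 6/55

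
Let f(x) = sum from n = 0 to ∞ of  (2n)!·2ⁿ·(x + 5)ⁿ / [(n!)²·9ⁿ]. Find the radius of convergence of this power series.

The ratio of consecutive coefficients is (2n+1)·(2n+2)/(n+1)² · 2/9 → 8/9.
The series converges when 8/9 · |x + 5| < 1, giving R = 9/8.

R = 9/8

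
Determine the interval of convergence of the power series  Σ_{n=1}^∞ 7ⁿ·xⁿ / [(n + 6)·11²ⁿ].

[-121/7, 121/7)

The ratio of consecutive coefficients is [(n + 6)/((n+1) + 6)] · 7/121 → 7/121.
Thus R = 1/(7/121) = 121/7.
Endpoint x = 121/7: the terms behave like c/n; limit comparison with the harmonic series gives divergence.
When x = -121/7, convergence follows from the alternating series test (terms decrease monotonically to 0).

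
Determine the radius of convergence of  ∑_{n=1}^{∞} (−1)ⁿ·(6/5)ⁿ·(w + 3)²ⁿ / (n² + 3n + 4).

Apply the ratio test: |a_{n+1}| / |a_n| = [(n² + 3n + 4)/((n+1)² + 3(n+1) + 4)] · 6/5, which tends to 6/5 as n → ∞.
Writing y = (w + 3)², the series in y has radius 5/6, so |w + 3| < √(5/6) and R = √30/6.

R = √30/6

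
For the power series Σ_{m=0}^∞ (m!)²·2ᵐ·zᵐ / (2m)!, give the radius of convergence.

R = 2

Ratio test: |a_{m+1}/a_m| = (m+1)²/[(2m+1)·(2m+2)] · 2 → 1/2 as m → ∞.
Thus R = 1/(1/2) = 2.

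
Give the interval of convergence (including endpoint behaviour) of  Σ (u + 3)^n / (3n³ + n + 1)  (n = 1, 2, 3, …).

The ratio of consecutive coefficients is (3n³ + n + 1)/(3(n+1)³ + (n+1) + 1) → 1.
Hence R = 1.
When u = -2, absolute convergence follows by limit comparison with Σ 1/n³.
Check u = -4: absolute convergence follows by limit comparison with Σ 1/n³.

[-4, -2]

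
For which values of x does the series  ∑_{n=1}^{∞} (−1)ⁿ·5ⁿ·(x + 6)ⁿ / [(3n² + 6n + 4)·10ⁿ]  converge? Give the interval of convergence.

The ratio of consecutive coefficients is [(3n² + 6n + 4)/(3(n+1)² + 6(n+1) + 4)] · 5/10 → 1/2.
Hence the series converges for |x + 6| < 1/(1/2) = 2, so the radius of convergence is 2.
At x = -4: absolute convergence follows by limit comparison with Σ 1/n².
When x = -8, absolute convergence follows by limit comparison with Σ 1/n².

[-8, -4]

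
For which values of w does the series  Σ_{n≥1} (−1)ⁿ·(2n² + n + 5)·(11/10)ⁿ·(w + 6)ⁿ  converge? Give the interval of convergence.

The ratio of consecutive coefficients is [(2(n+1)² + (n+1) + 5)/(2n² + n + 5)] · 11/10 → 11/10.
Thus R = 1/(11/10) = 10/11.
Endpoint w = -56/11: the terms do not tend to 0, so the series diverges.
Check w = -76/11: the n-th term does not approach 0; divergence by the term test.

(-76/11, -56/11)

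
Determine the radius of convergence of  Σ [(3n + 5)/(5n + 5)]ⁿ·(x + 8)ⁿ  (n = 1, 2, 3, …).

Applying the root test, |a_n|^(1/n) = (3n + 5)/(5n + 5) → 3/5.
Convergence for |x + 8| · 3/5 < 1, i.e. |x + 8| < 5/3. So R = 5/3.

R = 5/3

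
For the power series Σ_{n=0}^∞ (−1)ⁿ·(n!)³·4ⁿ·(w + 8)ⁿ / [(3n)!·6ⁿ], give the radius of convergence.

Apply the ratio test: |a_{n+1}| / |a_n| = (n+1)³/[(3n+1)·(3n+2)·(3n+3)] · 4/6, which tends to 2/81 as n → ∞.
The series converges when 2/81 · |w + 8| < 1, giving R = 81/2.

R = 81/2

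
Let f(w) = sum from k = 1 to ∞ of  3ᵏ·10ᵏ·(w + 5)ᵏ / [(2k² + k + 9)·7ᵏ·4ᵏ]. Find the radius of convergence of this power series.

Apply the ratio test: |a_{k+1}| / |a_k| = [(2k² + k + 9)/(2(k+1)² + (k+1) + 9)] · 3·10/(7·4), which tends to 15/14 as k → ∞.
The series converges when 15/14 · |w + 5| < 1, giving R = 14/15.

R = 14/15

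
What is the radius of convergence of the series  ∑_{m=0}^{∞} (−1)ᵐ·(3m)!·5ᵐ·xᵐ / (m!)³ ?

R = 1/135

The ratio of consecutive coefficients is (3m+1)·(3m+2)·(3m+3)/(m+1)³ · 5 → 135.
The series converges when 135 · |x| < 1, giving R = 1/135.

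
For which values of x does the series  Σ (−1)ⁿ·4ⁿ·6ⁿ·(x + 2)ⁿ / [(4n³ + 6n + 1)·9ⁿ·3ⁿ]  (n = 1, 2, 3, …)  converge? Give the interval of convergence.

Ratio test: |a_{n+1}/a_n| = [(4n³ + 6n + 1)/(4(n+1)³ + 6(n+1) + 1)] · 4·6/(9·3) → 8/9 as n → ∞.
Convergence for |x + 2| · 8/9 < 1, i.e. |x + 2| < 9/8. So R = 9/8.
Check x = -7/8: the series is dominated by a constant times Σ 1/n³, which converges (p = 3 > 1).
Check x = -25/8: absolute convergence follows by limit comparison with Σ 1/n³.

[-25/8, -7/8]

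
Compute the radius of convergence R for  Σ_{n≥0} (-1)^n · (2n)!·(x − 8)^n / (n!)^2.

R = 1/4

By the ratio test, |a_{n+1}/a_n| = (2n+1)·(2n+2)/(n+1)² → 4.
Convergence for |x − 8| · 4 < 1, i.e. |x − 8| < 1/4. So R = 1/4.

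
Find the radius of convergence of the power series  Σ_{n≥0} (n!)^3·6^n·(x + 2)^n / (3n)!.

By the ratio test, |a_{n+1}/a_n| = (n+1)³/[(3n+1)·(3n+2)·(3n+3)] · 6 → 2/9.
Thus R = 1/(2/9) = 9/2.

R = 9/2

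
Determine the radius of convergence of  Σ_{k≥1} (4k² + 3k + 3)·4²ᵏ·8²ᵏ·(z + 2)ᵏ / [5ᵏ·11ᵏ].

The ratio of consecutive coefficients is [(4(k+1)² + 3(k+1) + 3)/(4k² + 3k + 3)] · 16·64/(5·11) → 1024/55.
Convergence for |z + 2| · 1024/55 < 1, i.e. |z + 2| < 55/1024. So R = 55/1024.

R = 55/1024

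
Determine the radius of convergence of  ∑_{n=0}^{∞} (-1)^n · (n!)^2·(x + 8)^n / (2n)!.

R = 4

Ratio test: |a_{n+1}/a_n| = (n+1)²/[(2n+1)·(2n+2)] → 1/4 as n → ∞.
Convergence for |x + 8| · 1/4 < 1, i.e. |x + 8| < 4. So R = 4.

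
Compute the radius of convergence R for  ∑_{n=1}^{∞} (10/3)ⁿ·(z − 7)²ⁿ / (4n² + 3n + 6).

The ratio of consecutive coefficients is [(4n² + 3n + 6)/(4(n+1)² + 3(n+1) + 6)] · 10/3 → 10/3.
Since the exponent of (z − 7) increases by 2 each term, convergence requires |z − 7|² < 3/10, hence R = √30/10.

R = √30/10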